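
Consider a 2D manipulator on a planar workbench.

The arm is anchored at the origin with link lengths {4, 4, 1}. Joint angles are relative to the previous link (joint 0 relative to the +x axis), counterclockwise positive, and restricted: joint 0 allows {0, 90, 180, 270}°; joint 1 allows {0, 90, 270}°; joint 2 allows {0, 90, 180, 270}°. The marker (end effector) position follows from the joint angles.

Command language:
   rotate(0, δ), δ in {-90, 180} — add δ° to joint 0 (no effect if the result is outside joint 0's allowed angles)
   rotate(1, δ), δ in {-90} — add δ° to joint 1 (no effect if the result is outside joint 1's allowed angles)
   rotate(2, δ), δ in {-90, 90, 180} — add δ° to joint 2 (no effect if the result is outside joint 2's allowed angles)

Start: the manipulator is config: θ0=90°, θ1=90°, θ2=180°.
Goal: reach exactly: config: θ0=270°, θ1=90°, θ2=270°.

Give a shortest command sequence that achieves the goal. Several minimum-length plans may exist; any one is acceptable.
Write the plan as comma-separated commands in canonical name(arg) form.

initial: config: θ0=90°, θ1=90°, θ2=180°
t=1 rotate(2, 90) ⇒ config: θ0=90°, θ1=90°, θ2=270°
t=2 rotate(0, 180) ⇒ config: θ0=270°, θ1=90°, θ2=270°
nothing shorter than 2 reaches the goal.

rotate(2, 90), rotate(0, 180)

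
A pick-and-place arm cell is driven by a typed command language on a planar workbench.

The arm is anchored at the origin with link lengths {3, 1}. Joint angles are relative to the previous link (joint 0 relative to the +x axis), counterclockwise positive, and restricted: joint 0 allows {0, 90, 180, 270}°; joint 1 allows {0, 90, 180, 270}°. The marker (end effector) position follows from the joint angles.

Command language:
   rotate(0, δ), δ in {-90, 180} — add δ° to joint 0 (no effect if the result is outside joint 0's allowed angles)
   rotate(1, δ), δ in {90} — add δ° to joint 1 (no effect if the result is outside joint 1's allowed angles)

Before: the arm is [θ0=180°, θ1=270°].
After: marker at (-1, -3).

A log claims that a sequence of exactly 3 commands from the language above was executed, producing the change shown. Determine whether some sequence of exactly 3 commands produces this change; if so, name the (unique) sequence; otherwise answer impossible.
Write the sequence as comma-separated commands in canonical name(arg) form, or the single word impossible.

rotate(0, -90), rotate(0, -90), rotate(0, -90)

t0: [θ0=180°, θ1=270°]
step 1 (rotate(0, -90)): [θ0=90°, θ1=270°]
step 2 (rotate(0, -90)): [θ0=0°, θ1=270°]
step 3 (rotate(0, -90)): [θ0=270°, θ1=270°]
no rival 3-sequence matches.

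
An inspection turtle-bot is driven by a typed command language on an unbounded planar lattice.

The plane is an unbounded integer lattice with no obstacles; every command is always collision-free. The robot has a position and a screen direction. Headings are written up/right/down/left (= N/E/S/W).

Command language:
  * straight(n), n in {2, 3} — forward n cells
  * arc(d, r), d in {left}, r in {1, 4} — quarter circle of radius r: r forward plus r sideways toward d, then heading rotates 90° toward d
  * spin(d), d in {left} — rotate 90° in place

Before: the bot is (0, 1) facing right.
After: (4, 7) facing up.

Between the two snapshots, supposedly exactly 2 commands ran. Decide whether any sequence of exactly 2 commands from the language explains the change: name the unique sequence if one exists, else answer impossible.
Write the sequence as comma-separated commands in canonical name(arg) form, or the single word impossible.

arc(left, 4), straight(2)

key: running straight(2) before arc(left, 4) would end elsewhere — order is forced
start: (0, 1) facing right
[1] after arc(left, 4): (4, 5) facing up
[2] after straight(2): (4, 7) facing up
no rival 2-sequence matches.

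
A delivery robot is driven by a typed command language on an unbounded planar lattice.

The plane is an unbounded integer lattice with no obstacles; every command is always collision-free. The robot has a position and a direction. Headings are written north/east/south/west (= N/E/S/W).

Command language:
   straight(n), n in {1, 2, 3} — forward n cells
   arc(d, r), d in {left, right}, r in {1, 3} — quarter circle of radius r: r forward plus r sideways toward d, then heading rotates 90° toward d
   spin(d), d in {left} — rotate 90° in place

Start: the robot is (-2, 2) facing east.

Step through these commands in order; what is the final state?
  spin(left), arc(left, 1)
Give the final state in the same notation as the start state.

(-3, 3) facing west

t0: (-2, 2) facing east
[1] after spin(left): (-2, 2) facing north
[2] after arc(left, 1): (-3, 3) facing west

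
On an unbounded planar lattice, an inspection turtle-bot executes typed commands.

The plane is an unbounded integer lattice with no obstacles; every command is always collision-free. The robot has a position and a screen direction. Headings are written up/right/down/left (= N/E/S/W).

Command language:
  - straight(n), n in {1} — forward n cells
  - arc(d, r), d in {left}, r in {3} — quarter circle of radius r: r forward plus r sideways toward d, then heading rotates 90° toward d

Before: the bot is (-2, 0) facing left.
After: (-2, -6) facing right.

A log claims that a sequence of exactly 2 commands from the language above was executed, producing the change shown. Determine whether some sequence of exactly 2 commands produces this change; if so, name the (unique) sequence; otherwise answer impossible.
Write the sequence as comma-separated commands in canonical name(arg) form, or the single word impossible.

arc(left, 3), arc(left, 3)

key: position moved to (-2,-6) AND the heading swung to E — translation plus rotation needed
start: (-2, 0) facing left
[1] after arc(left, 3): (-5, -3) facing down
[2] after arc(left, 3): (-2, -6) facing right
all 4 alternatives checked — unique.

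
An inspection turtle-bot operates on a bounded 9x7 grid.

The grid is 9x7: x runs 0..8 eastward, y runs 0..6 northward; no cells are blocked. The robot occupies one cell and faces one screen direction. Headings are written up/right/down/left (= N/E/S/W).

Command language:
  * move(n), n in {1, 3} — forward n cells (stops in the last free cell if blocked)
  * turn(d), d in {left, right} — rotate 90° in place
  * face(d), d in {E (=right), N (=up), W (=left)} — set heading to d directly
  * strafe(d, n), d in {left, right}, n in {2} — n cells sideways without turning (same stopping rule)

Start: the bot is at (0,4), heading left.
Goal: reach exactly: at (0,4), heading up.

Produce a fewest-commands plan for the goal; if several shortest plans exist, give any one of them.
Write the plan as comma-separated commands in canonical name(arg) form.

turn(right)

t0: at (0,4), heading left
t=1 turn(right) ⇒ at (0,4), heading up
minimal: 1 command(s), checked below 1.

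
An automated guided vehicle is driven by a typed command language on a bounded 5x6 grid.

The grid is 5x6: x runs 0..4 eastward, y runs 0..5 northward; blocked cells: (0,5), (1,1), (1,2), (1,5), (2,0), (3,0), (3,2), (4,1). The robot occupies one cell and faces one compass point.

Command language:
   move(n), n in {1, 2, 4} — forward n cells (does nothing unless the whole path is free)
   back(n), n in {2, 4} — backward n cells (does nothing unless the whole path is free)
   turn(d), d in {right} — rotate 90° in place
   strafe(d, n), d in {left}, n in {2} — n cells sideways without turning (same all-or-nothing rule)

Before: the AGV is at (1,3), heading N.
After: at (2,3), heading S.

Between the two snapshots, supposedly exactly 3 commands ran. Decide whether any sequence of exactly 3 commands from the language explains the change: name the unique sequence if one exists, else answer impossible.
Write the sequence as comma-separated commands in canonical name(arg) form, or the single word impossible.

turn(right), move(1), turn(right)

key: position moved to (2,3) AND the heading swung to S — translation plus rotation needed
from: at (1,3), heading N
t=1 turn(right) ⇒ at (1,3), heading E
t=2 move(1) ⇒ at (2,3), heading E
t=3 turn(right) ⇒ at (2,3), heading S
no other 3-command option fits: unique.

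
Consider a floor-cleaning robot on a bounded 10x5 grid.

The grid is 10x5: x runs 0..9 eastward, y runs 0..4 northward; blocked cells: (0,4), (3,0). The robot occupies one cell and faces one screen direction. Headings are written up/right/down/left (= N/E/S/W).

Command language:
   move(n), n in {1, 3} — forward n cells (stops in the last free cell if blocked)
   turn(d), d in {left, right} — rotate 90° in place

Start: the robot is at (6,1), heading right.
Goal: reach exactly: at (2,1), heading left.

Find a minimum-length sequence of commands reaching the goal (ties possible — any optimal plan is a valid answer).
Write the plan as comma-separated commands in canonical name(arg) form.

begin: at (6,1), heading right
step 1 (turn(left)): at (6,1), heading up
step 2 (turn(left)): at (6,1), heading left
step 3 (move(1)): at (5,1), heading left
step 4 (move(3)): at (2,1), heading left
shorter routes all fall short; 4 is best.

turn(left), turn(left), move(1), move(3)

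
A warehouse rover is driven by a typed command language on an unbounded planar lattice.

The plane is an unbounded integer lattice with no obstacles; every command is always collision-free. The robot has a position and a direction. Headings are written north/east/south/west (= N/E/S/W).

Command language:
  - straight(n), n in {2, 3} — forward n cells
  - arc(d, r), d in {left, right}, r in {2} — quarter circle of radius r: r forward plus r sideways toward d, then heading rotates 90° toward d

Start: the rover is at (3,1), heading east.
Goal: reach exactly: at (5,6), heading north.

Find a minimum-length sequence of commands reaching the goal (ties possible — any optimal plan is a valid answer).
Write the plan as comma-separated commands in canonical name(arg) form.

initial: at (3,1), heading east
step 1 (arc(left, 2)): at (5,3), heading north
step 2 (straight(3)): at (5,6), heading north
shorter routes all fall short; 2 is best.

arc(left, 2), straight(3)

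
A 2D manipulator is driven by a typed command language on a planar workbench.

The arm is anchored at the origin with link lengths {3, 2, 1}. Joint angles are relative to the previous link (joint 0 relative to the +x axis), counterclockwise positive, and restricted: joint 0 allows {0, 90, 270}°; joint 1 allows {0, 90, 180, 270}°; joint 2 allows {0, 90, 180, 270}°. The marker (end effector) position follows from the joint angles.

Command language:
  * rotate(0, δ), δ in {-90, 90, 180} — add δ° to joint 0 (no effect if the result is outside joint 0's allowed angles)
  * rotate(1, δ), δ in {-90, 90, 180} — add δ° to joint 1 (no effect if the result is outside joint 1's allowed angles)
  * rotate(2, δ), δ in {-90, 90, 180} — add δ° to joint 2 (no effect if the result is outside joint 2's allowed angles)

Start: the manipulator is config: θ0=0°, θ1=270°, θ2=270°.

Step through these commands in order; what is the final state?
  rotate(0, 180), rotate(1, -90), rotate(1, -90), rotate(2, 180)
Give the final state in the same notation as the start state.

config: θ0=0°, θ1=90°, θ2=90°

t0: config: θ0=0°, θ1=270°, θ2=270°
[1] after rotate(0, 180): config: θ0=0°, θ1=270°, θ2=270°
[2] after rotate(1, -90): config: θ0=0°, θ1=180°, θ2=270°
[3] after rotate(1, -90): config: θ0=0°, θ1=90°, θ2=270°
[4] after rotate(2, 180): config: θ0=0°, θ1=90°, θ2=90°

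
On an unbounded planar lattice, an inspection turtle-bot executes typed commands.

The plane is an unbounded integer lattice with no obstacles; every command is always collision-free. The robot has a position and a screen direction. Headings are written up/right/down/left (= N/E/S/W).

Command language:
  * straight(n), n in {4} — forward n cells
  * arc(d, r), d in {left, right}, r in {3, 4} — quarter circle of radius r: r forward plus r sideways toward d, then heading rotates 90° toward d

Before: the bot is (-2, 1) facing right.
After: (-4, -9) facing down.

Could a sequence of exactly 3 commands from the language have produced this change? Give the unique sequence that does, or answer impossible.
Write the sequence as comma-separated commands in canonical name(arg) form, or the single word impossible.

arc(right, 4), arc(right, 3), arc(left, 3)

key: running arc(left, 3) before arc(right, 4) would end elsewhere — order is forced
initial: (-2, 1) facing right
t=1 arc(right, 4) ⇒ (2, -3) facing down
t=2 arc(right, 3) ⇒ (-1, -6) facing left
t=3 arc(left, 3) ⇒ (-4, -9) facing down
uniquely the one of 125 3-step routes that fits.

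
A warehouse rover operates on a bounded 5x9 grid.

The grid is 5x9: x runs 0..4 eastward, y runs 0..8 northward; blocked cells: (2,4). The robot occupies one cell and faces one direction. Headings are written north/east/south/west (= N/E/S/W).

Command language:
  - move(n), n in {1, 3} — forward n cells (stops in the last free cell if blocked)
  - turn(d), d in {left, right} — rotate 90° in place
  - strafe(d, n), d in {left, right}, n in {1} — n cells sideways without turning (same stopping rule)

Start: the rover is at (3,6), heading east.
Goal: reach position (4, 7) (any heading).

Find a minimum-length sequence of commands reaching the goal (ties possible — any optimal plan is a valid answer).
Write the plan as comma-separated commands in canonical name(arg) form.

move(3), strafe(left, 1)

begin: at (3,6), heading east
step 1 (move(3)): at (4,6), heading east
step 2 (strafe(left, 1)): at (4,7), heading east
nothing shorter than 2 reaches the goal.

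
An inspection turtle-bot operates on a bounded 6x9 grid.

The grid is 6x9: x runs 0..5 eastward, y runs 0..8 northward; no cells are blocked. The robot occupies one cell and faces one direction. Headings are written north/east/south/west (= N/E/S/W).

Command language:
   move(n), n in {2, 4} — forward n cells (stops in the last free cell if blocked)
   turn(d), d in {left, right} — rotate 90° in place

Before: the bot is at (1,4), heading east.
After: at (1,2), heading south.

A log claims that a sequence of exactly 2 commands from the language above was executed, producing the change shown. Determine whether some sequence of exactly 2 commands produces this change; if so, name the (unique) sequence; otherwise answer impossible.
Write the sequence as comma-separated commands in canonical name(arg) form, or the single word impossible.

key: position moved to (1,2) AND the heading swung to S — translation plus rotation needed
t0: at (1,4), heading east
[1] after turn(right): at (1,4), heading south
[2] after move(2): at (1,2), heading south
uniquely the one of 16 2-step routes that fits.

turn(right), move(2)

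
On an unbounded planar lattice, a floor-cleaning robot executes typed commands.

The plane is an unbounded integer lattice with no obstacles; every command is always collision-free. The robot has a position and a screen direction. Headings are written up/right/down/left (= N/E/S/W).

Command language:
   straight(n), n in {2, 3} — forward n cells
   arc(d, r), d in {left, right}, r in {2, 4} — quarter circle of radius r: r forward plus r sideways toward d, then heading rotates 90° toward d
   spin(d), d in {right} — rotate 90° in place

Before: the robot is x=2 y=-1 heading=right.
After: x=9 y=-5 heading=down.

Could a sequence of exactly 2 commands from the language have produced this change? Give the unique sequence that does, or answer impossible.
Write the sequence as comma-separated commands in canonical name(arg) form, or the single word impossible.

straight(3), arc(right, 4)

key: cell and facing (now S) both changed — the 2 commands mix motion and turning
begin: x=2 y=-1 heading=right
step 1 (straight(3)): x=5 y=-1 heading=right
step 2 (arc(right, 4)): x=9 y=-5 heading=down
no other 2-command option fits: unique.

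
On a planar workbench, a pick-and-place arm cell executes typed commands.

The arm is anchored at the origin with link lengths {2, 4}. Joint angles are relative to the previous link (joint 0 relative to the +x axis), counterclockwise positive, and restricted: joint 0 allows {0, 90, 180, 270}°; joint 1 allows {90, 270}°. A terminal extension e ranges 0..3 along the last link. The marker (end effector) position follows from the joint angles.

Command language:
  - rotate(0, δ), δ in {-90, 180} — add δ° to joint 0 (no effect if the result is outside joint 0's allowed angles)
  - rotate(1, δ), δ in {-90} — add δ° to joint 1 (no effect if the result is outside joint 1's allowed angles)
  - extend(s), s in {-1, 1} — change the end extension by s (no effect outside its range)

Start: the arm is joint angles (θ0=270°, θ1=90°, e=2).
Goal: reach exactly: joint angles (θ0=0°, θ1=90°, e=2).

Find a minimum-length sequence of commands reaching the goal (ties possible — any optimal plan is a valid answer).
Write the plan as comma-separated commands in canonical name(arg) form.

rotate(0, 180), rotate(0, -90)

from: joint angles (θ0=270°, θ1=90°, e=2)
1. rotate(0, 180) → joint angles (θ0=90°, θ1=90°, e=2)
2. rotate(0, -90) → joint angles (θ0=0°, θ1=90°, e=2)
minimal: 2 command(s), checked below 2.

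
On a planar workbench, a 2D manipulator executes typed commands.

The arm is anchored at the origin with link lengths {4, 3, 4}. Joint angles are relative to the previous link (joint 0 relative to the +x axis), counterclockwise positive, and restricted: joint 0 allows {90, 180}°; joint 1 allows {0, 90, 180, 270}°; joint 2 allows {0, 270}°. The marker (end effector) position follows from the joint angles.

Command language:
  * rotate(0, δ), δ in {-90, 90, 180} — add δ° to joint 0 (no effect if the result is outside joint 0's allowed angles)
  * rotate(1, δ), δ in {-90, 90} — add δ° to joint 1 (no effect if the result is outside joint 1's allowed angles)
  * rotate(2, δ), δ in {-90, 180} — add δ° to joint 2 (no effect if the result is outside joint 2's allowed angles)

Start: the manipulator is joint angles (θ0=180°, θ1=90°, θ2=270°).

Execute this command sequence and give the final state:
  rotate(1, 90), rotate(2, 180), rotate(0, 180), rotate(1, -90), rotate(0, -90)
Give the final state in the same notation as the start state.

start: joint angles (θ0=180°, θ1=90°, θ2=270°)
1. rotate(1, 90) → joint angles (θ0=180°, θ1=180°, θ2=270°)
2. rotate(2, 180) → joint angles (θ0=180°, θ1=180°, θ2=270°)
3. rotate(0, 180) → joint angles (θ0=180°, θ1=180°, θ2=270°)
4. rotate(1, -90) → joint angles (θ0=180°, θ1=90°, θ2=270°)
5. rotate(0, -90) → joint angles (θ0=90°, θ1=90°, θ2=270°)

joint angles (θ0=90°, θ1=90°, θ2=270°)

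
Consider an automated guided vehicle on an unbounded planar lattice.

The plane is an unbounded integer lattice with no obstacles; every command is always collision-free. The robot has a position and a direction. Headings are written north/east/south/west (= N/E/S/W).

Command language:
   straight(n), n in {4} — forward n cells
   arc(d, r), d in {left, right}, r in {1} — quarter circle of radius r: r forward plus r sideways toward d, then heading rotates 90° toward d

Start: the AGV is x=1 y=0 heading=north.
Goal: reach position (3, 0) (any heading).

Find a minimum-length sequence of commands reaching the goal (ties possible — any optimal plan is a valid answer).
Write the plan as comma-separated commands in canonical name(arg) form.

t0: x=1 y=0 heading=north
step 1 (arc(right, 1)): x=2 y=1 heading=east
step 2 (arc(right, 1)): x=3 y=0 heading=south
no 1-step plan works, so 2 is optimal.

arc(right, 1), arc(right, 1)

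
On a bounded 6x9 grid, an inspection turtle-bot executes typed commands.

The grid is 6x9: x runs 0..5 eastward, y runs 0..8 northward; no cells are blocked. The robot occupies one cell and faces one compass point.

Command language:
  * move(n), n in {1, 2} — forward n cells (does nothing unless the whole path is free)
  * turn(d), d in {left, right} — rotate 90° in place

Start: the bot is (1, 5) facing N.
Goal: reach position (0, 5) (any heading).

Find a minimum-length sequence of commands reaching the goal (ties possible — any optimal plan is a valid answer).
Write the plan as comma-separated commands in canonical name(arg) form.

turn(left), move(1)

initial: (1, 5) facing N
[1] after turn(left): (1, 5) facing W
[2] after move(1): (0, 5) facing W
shorter routes all fall short; 2 is best.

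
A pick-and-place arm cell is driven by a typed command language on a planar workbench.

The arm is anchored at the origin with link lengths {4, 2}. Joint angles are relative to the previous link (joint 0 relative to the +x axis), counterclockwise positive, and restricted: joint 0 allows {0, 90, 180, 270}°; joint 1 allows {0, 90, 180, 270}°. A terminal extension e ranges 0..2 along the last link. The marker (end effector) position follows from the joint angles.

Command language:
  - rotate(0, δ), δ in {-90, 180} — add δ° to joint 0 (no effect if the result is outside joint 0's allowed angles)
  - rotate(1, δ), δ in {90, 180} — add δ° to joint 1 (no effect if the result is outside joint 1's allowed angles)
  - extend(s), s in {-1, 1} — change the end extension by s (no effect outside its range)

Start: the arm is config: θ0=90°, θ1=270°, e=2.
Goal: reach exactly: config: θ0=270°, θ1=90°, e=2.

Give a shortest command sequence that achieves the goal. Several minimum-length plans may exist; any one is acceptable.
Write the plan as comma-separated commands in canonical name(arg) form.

rotate(0, 180), rotate(1, 180)

from: config: θ0=90°, θ1=270°, e=2
1. rotate(0, 180) → config: θ0=270°, θ1=270°, e=2
2. rotate(1, 180) → config: θ0=270°, θ1=90°, e=2
no 1-step plan works, so 2 is optimal.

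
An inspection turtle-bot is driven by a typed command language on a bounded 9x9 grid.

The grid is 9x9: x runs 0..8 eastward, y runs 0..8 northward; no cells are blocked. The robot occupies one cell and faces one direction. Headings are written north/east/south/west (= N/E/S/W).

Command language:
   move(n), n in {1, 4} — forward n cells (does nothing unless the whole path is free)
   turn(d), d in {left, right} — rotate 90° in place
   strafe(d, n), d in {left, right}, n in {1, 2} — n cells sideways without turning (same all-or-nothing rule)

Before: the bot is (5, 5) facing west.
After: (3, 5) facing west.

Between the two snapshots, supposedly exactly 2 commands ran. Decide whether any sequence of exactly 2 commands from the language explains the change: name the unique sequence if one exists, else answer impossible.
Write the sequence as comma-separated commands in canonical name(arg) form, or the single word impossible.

move(1), move(1)

key: heading stays W — no command in the sequence turns
begin: (5, 5) facing west
[1] after move(1): (4, 5) facing west
[2] after move(1): (3, 5) facing west
no other 2-command option fits: unique.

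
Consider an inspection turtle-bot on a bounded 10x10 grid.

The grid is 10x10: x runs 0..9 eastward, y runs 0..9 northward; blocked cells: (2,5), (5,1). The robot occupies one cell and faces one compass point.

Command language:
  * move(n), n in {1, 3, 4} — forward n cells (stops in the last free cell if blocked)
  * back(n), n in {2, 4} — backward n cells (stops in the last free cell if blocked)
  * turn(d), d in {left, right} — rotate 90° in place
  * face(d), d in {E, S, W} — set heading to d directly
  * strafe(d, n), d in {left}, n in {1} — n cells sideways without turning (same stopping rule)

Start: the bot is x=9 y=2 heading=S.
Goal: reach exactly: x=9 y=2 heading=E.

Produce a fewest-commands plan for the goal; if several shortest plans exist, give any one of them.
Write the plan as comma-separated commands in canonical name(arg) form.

t0: x=9 y=2 heading=S
step 1 (turn(left)): x=9 y=2 heading=E
no 0-step plan works, so 1 is optimal.

turn(left)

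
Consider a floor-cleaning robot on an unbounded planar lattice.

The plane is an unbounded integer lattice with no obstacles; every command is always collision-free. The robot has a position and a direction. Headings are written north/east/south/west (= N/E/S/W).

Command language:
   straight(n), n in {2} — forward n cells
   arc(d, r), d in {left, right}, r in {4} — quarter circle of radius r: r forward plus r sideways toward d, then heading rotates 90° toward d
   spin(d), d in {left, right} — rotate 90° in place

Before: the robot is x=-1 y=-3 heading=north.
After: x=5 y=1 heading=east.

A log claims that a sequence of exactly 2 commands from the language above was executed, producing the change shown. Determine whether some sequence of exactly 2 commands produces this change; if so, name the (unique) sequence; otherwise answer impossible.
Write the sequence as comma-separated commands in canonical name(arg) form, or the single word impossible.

key: position moved to (5,1) AND the heading swung to E — translation plus rotation needed
from: x=-1 y=-3 heading=north
t=1 arc(right, 4) ⇒ x=3 y=1 heading=east
t=2 straight(2) ⇒ x=5 y=1 heading=east
uniquely the one of 25 2-step routes that fits.

arc(right, 4), straight(2)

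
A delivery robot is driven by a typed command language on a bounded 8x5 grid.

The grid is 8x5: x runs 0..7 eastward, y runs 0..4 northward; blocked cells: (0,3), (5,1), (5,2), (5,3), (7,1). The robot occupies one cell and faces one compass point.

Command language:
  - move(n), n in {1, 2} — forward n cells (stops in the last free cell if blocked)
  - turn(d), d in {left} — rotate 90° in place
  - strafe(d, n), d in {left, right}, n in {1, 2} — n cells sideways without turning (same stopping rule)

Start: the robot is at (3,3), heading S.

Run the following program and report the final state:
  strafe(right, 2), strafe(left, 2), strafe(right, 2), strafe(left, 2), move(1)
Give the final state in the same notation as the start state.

at (3,2), heading S

from: at (3,3), heading S
1. strafe(right, 2) → at (1,3), heading S
2. strafe(left, 2) → at (3,3), heading S
3. strafe(right, 2) → at (1,3), heading S
4. strafe(left, 2) → at (3,3), heading S
5. move(1) → at (3,2), heading S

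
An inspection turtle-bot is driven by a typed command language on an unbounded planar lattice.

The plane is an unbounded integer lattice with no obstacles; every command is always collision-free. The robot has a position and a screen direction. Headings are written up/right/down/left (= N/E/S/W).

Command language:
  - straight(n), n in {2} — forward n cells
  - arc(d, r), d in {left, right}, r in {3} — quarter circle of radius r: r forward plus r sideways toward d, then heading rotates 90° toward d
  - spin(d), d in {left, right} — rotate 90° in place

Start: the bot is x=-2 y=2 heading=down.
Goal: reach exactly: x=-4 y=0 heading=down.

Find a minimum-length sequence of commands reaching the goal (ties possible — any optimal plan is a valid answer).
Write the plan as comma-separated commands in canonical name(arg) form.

straight(2), spin(right), straight(2), spin(left)

t0: x=-2 y=2 heading=down
t=1 straight(2) ⇒ x=-2 y=0 heading=down
t=2 spin(right) ⇒ x=-2 y=0 heading=left
t=3 straight(2) ⇒ x=-4 y=0 heading=left
t=4 spin(left) ⇒ x=-4 y=0 heading=down
shorter routes all fall short; 4 is best.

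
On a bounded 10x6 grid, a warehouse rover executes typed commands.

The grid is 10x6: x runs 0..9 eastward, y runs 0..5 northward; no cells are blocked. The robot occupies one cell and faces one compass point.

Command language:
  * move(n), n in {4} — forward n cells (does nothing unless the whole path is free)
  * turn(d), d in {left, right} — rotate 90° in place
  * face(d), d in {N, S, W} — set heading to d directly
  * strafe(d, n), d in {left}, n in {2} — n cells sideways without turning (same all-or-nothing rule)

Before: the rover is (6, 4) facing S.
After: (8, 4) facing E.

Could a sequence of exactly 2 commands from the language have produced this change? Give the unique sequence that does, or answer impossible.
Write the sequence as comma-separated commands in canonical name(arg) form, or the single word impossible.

strafe(left, 2), turn(left)

key: position moved to (8,4) AND the heading swung to E — translation plus rotation needed
begin: (6, 4) facing S
[1] after strafe(left, 2): (8, 4) facing S
[2] after turn(left): (8, 4) facing E
all 49 alternatives checked — unique.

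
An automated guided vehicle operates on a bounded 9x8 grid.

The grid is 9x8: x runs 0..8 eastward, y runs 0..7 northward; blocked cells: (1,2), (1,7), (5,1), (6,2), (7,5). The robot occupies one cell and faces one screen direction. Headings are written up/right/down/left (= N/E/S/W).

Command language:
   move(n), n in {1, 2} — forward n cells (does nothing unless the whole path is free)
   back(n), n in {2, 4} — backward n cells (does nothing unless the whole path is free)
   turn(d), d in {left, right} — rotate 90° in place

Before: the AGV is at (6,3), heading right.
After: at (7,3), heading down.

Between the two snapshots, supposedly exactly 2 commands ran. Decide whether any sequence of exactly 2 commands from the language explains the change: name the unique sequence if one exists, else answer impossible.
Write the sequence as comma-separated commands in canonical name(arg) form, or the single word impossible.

move(1), turn(right)

key: order matters: swapping move(1) and turn(right) lands elsewhere
begin: at (6,3), heading right
1. move(1) → at (7,3), heading right
2. turn(right) → at (7,3), heading down
no other 2-command option fits: unique.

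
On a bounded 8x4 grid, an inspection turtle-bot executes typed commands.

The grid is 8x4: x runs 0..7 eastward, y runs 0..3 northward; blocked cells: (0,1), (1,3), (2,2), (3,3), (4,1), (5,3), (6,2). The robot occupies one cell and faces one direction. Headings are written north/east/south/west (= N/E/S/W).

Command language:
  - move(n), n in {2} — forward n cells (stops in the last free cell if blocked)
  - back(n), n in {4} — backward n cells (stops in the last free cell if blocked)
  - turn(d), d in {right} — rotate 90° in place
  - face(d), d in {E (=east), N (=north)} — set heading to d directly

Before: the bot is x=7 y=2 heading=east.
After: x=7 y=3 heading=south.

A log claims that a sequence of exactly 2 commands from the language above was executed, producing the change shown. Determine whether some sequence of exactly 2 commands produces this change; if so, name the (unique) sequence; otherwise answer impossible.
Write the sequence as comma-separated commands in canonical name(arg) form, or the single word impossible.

turn(right), back(4)

key: position moved to (7,3) AND the heading swung to S — translation plus rotation needed
from: x=7 y=2 heading=east
[1] after turn(right): x=7 y=2 heading=south
[2] after back(4): x=7 y=3 heading=south
uniquely the one of 25 2-step routes that fits.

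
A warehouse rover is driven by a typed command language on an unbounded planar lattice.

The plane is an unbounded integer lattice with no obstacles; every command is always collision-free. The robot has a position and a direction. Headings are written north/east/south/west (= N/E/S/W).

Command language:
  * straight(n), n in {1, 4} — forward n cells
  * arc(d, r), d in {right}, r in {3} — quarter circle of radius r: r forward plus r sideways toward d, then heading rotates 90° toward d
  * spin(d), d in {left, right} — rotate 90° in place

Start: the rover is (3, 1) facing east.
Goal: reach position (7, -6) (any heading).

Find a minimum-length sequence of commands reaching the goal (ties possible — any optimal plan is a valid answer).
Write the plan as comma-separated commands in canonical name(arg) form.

straight(1), arc(right, 3), straight(4)

initial: (3, 1) facing east
1. straight(1) → (4, 1) facing east
2. arc(right, 3) → (7, -2) facing south
3. straight(4) → (7, -6) facing south
minimal: 3 command(s), checked below 3.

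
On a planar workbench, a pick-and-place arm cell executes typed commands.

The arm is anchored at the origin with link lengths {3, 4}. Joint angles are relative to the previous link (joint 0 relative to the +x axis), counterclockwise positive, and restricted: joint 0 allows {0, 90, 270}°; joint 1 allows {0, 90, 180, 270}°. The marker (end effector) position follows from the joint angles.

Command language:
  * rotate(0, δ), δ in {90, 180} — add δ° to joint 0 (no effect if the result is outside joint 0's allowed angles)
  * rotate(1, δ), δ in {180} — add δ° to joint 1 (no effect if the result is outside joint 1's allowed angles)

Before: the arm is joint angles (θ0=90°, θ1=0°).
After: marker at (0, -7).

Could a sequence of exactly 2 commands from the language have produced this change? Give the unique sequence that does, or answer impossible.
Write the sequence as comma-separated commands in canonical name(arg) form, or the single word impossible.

rotate(0, 90), rotate(0, 180)

key: running rotate(0, 180) before rotate(0, 90) would end elsewhere — order is forced
start: joint angles (θ0=90°, θ1=0°)
[1] after rotate(0, 90): joint angles (θ0=90°, θ1=0°)
[2] after rotate(0, 180): joint angles (θ0=270°, θ1=0°)
no other 2-command option fits: unique.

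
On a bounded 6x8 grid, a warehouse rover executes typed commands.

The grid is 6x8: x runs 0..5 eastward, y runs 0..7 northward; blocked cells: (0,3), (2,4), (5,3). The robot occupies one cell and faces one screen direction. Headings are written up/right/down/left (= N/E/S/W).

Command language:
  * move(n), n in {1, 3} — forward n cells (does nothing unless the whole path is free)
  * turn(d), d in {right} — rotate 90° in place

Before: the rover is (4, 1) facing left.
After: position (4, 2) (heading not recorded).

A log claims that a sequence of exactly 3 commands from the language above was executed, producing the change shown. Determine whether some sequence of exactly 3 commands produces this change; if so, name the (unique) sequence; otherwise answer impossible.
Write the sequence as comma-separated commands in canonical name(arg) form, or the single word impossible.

turn(right), move(1), turn(right)

start: (4, 1) facing left
step 1 (turn(right)): (4, 1) facing up
step 2 (move(1)): (4, 2) facing up
step 3 (turn(right)): (4, 2) facing right
no rival 3-sequence matches.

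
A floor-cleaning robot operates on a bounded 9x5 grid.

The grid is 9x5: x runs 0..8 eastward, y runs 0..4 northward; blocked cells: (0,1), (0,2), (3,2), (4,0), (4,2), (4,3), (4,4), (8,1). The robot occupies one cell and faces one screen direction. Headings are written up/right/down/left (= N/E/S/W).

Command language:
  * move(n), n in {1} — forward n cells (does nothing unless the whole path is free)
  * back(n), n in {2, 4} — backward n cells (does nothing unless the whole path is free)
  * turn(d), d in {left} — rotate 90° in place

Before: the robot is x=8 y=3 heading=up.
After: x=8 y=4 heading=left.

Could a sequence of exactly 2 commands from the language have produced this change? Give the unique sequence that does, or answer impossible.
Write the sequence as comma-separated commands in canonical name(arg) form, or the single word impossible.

key: cell and facing (now W) both changed — the 2 commands mix motion and turning
begin: x=8 y=3 heading=up
1. move(1) → x=8 y=4 heading=up
2. turn(left) → x=8 y=4 heading=left
all 16 alternatives checked — unique.

move(1), turn(left)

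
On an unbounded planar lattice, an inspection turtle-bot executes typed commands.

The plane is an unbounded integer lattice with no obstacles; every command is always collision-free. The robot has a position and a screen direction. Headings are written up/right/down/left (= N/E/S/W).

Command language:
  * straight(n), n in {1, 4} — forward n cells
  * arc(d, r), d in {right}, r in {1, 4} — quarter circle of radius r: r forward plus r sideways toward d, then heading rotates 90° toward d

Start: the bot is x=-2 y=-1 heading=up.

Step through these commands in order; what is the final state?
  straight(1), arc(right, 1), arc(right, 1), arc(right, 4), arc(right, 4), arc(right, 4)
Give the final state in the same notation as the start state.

x=-4 y=4 heading=right

from: x=-2 y=-1 heading=up
step 1 (straight(1)): x=-2 y=0 heading=up
step 2 (arc(right, 1)): x=-1 y=1 heading=right
step 3 (arc(right, 1)): x=0 y=0 heading=down
step 4 (arc(right, 4)): x=-4 y=-4 heading=left
step 5 (arc(right, 4)): x=-8 y=0 heading=up
step 6 (arc(right, 4)): x=-4 y=4 heading=right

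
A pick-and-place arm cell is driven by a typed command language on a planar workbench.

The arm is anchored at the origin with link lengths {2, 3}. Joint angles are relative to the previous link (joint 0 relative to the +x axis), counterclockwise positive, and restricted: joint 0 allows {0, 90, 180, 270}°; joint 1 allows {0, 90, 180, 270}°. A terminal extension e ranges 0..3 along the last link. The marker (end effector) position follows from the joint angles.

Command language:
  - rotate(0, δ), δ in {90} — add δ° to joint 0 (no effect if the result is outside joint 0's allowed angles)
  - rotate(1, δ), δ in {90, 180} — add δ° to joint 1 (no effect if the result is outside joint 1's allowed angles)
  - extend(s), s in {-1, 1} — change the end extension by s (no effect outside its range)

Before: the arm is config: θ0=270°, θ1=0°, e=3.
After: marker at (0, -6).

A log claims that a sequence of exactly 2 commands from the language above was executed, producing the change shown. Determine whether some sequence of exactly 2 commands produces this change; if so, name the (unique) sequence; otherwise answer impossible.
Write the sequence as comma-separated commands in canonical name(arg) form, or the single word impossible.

extend(-1), extend(-1)

begin: config: θ0=270°, θ1=0°, e=3
[1] after extend(-1): config: θ0=270°, θ1=0°, e=2
[2] after extend(-1): config: θ0=270°, θ1=0°, e=1
no other 2-command option fits: unique.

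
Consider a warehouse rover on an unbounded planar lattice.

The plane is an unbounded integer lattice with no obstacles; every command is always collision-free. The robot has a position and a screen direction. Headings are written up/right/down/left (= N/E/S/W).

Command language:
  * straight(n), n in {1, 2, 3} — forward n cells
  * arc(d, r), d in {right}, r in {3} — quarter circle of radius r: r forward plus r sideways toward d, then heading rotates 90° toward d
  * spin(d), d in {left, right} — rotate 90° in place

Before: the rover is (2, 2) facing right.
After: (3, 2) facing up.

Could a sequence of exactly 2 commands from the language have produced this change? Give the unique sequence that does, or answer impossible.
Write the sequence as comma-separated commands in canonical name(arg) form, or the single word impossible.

straight(1), spin(left)

key: cell and facing (now N) both changed — the 2 commands mix motion and turning
start: (2, 2) facing right
step 1 (straight(1)): (3, 2) facing right
step 2 (spin(left)): (3, 2) facing up
all 36 alternatives checked — unique.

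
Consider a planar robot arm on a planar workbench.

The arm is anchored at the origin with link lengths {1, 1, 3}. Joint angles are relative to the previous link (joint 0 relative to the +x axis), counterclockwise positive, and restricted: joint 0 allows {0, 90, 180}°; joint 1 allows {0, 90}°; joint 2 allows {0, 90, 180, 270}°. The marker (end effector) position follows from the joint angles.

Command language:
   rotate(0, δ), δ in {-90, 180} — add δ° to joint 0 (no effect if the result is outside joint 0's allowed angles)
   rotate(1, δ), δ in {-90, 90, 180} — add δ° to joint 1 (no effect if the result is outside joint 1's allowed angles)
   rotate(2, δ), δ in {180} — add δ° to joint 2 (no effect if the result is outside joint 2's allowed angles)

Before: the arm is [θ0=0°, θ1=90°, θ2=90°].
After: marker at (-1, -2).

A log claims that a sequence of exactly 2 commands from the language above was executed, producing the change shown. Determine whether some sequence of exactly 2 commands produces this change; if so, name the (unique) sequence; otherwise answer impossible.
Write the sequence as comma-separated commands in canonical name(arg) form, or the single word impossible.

rotate(0, 180), rotate(0, -90)

key: running rotate(0, -90) before rotate(0, 180) would end elsewhere — order is forced
t0: [θ0=0°, θ1=90°, θ2=90°]
[1] after rotate(0, 180): [θ0=180°, θ1=90°, θ2=90°]
[2] after rotate(0, -90): [θ0=90°, θ1=90°, θ2=90°]
uniquely the one of 36 2-step routes that fits.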